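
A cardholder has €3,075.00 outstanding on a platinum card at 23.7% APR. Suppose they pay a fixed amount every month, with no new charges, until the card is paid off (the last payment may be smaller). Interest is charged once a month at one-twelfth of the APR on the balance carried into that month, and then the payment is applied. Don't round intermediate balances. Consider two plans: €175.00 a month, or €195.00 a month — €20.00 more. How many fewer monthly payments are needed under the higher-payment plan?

2 fewer payments

Monthly rate r = 23.7%/12 = 1.975% = 0.01975.
At €175.00/mo: n = ⌈−ln(1 − rB₀/P)/ln(1+r)⌉ = 22 payments (last €139.20); total interest = total paid − €3,075.00 = €739.20.
At €195.00/mo: 20 payments (last €15.73); total interest €645.73.
Payments saved = 22 − 20 = 2.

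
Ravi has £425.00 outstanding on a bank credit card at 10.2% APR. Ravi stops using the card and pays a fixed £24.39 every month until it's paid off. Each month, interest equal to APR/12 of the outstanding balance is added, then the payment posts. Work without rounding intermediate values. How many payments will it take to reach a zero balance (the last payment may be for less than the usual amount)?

Monthly rate r = 10.2%/12 = 0.85% = 0.0085.
Recurrence: B ← B·(1+r) − £24.39.
Month 1: interest £3.61; balance after payment £404.22.
Month 2: interest £3.44; balance after payment £383.27.
Closed form: n = −ln(1 − rB₀/P)/ln(1+r) = −ln(0.85189)/ln(1.0085) ≈ 18.939, so the balance reaches zero during payment 19.

19 payments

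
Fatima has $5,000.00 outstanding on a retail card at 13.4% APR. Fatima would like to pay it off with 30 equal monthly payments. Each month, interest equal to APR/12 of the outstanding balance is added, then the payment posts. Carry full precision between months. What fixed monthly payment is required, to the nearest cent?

$197.06

Monthly rate r = 13.4%/12 = 1.11667% = 0.0111667.
Level-payment amortization: P = B₀·r / (1 − (1+r)^(−n)) = 5000.00·0.0111667 / (1 − 1.01117^(−30)).
Denominator 1 − (1+r)^(−30) = 0.283332578.
P = 55.8333 / 0.283332578 ≈ 197.06.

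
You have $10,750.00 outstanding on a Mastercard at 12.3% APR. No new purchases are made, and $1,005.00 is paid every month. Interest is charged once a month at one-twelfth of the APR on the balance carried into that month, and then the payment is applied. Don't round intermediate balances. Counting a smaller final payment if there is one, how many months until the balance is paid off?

12 payments

Monthly rate r = 12.3%/12 = 1.025% = 0.01025.
Recurrence: B ← B·(1+r) − $1,005.00.
Month 1: interest $110.19; balance after payment $9,855.19.
Month 2: interest $101.02; balance after payment $8,951.20.
Closed form: n = −ln(1 − rB₀/P)/ln(1+r) = −ln(0.89036)/ln(1.01025) ≈ 11.388, so the balance reaches zero during payment 12.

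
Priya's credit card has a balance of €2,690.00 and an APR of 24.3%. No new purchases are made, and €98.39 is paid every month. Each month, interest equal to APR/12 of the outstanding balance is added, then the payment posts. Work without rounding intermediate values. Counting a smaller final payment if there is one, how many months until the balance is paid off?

41 payments

Monthly rate r = 24.3%/12 = 2.025% = 0.02025.
Recurrence: B ← B·(1+r) − €98.39.
Month 1: interest €54.47; balance after payment €2,646.08.
Month 2: interest €53.58; balance after payment €2,601.28.
Closed form: n = −ln(1 − rB₀/P)/ln(1+r) = −ln(0.44636)/ln(1.02025) ≈ 40.235, so the balance reaches zero during payment 41.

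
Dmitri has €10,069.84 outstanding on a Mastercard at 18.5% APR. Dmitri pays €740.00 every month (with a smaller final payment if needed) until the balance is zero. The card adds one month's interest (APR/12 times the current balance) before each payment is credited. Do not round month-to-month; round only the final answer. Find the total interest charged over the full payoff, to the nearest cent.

Monthly rate r = 18.5%/12 = 1.54167% = 0.0154167.
Payoff takes n = ⌈−ln(1 − rB₀/P)/ln(1+r)⌉ = ⌈15.390⌉ = 16 payments; the last is €290.06.
Total paid = 15·€740.00 + €290.06 = €11,390.06.
Total interest = total paid − principal = €11,390.06 − €10,069.84 = €1,320.22.

€1,320.22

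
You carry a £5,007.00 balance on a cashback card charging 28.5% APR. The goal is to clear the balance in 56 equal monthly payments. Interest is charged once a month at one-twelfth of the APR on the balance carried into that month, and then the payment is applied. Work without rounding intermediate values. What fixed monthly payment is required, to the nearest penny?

Monthly rate r = 28.5%/12 = 2.375% = 0.02375.
Level-payment amortization: P = B₀·r / (1 − (1+r)^(−n)) = 5007.00·0.02375 / (1 − 1.02375^(−56)).
Denominator 1 − (1+r)^(−56) = 0.731378498.
P = 118.916 / 0.731378498 ≈ 162.59.

£162.59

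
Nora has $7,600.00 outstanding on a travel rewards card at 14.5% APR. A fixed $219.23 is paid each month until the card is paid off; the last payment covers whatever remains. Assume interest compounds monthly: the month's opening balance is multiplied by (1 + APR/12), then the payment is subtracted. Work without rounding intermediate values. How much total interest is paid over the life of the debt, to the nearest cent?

$2,307.99

Monthly rate r = 14.5%/12 = 1.20833% = 0.0120833.
Payoff takes n = ⌈−ln(1 − rB₀/P)/ln(1+r)⌉ = ⌈45.194⌉ = 46 payments; the last is $42.64.
Total paid = 45·$219.23 + $42.64 = $9,907.99.
Total interest = total paid − principal = $9,907.99 − $7,600.00 = $2,307.99.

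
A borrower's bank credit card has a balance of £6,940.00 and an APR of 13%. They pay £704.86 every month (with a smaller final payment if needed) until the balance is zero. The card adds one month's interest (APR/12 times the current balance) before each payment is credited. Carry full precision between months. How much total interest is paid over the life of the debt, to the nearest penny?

Monthly rate r = 13%/12 = 1.08333% = 0.0108333.
Payoff takes n = ⌈−ln(1 − rB₀/P)/ln(1+r)⌉ = ⌈10.468⌉ = 11 payments; the last is £330.77.
Total paid = 10·£704.86 + £330.77 = £7,379.37.
Total interest = total paid − principal = £7,379.37 − £6,940.00 = £439.37.

£439.37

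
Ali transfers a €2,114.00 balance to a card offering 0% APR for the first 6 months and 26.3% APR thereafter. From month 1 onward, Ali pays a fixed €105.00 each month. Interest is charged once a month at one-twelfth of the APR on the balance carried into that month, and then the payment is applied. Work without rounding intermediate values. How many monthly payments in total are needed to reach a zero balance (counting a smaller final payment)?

24 payments

Promo months 1–6 at r₀ = 0%/12 = 0; months 7+ at r₁ = 26.3%/12 = 0.0219167.
After month 6 (no interest yet): B = €2,114.00 − 6·€105.00 = €1,484.00.
Then at r₁ with €105.00/mo: n₂ = −ln(1 − r₁·B/P)/ln(1+r₁) ≈ 17.10 → 18 more payments.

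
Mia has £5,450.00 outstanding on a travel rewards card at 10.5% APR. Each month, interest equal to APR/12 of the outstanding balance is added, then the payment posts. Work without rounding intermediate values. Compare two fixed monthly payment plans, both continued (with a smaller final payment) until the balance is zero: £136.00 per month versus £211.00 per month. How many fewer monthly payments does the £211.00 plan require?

20 fewer payments

Monthly rate r = 10.5%/12 = 0.875% = 0.00875.
At £136.00/mo: n = ⌈−ln(1 − rB₀/P)/ln(1+r)⌉ = 50 payments (last £76.45); total interest = total paid − £5,450.00 = £1,290.45.
At £211.00/mo: 30 payments (last £86.11); total interest £755.11.
Payments saved = 50 − 30 = 20.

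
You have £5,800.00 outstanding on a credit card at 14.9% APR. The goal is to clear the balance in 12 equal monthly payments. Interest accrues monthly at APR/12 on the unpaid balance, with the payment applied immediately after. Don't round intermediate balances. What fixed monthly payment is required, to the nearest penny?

£523.22

Monthly rate r = 14.9%/12 = 1.24167% = 0.0124167.
Level-payment amortization: P = B₀·r / (1 − (1+r)^(−n)) = 5800.00·0.0124167 / (1 − 1.01242^(−12)).
Denominator 1 − (1+r)^(−12) = 0.137640072.
P = 72.0167 / 0.137640072 ≈ 523.22.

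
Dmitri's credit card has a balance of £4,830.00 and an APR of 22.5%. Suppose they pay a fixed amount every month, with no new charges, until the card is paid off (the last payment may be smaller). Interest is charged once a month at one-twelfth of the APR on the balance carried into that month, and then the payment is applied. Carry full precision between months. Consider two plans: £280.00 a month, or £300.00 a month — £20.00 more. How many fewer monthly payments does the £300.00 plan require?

2 fewer payments

Monthly rate r = 22.5%/12 = 1.875% = 0.01875.
At £280.00/mo: n = ⌈−ln(1 − rB₀/P)/ln(1+r)⌉ = 22 payments (last £9.53); total interest = total paid − £4,830.00 = £1,059.53.
At £300.00/mo: 20 payments (last £104.08); total interest £974.08.
Payments saved = 22 − 20 = 2.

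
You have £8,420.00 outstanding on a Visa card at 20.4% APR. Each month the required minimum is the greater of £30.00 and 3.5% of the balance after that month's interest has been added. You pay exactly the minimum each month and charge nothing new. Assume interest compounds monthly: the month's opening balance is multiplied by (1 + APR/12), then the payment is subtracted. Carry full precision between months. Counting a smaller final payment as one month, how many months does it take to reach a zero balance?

162 months

Monthly rate r = 20.4%/12 = 1.7% = 0.017.
While 3.5% of the post-interest balance exceeds £30.00, each month B ← (B·(1+r))·(1 − 0.035), i.e. B shrinks by the factor (1+r)·0.965 = 0.9814.
This holds for months 1–123. Entering month 124 the balance is £836.85; 3.5% of the post-interest balance is now below £30.00, so the flat £30.00 minimum applies from here.
From month 124 a fixed £30.00 at rate r clears £836.85 in 39 more payments. Total: 123 + 39 = 162 months.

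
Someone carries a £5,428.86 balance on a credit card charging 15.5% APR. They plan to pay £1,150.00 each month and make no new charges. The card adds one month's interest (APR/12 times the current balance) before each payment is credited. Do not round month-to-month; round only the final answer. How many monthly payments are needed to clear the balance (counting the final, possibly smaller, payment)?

5 payments

Monthly rate r = 15.5%/12 = 1.29167% = 0.0129167.
Recurrence: B ← B·(1+r) − £1,150.00.
Month 1: interest £70.12; balance after payment £4,348.98.
Month 2: interest £56.17; balance after payment £3,255.16.
Month 3: interest £42.05; balance after payment £2,147.20.
Month 4: interest £27.73; balance after payment £1,024.94.
Month 5: interest £13.24; balance after payment £0.00.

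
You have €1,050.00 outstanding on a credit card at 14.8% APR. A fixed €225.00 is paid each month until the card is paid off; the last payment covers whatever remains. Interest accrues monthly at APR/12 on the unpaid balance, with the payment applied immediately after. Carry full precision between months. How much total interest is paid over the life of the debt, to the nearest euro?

Monthly rate r = 14.8%/12 = 1.23333% = 0.0123333.
Payoff takes n = ⌈−ln(1 − rB₀/P)/ln(1+r)⌉ = ⌈4.836⌉ = 5 payments; the last is €188.27.
Total paid = 4·€225.00 + €188.27 = €1,088.27.
Total interest = total paid − principal = €1,088.27 − €1,050.00 = €38.27.

€38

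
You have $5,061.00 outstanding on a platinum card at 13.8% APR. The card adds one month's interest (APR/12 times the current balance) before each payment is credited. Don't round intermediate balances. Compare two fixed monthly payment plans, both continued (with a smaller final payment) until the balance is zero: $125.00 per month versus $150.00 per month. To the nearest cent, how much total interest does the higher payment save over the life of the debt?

Monthly rate r = 13.8%/12 = 1.15% = 0.0115.
At $125.00/mo: n = ⌈−ln(1 − rB₀/P)/ln(1+r)⌉ = 55 payments (last $100.43); total interest = total paid − $5,061.00 = $1,789.43.
At $150.00/mo: 43 payments (last $141.66); total interest $1,380.66.
Interest saved = $1,789.43 − $1,380.66 = $408.77.

$408.77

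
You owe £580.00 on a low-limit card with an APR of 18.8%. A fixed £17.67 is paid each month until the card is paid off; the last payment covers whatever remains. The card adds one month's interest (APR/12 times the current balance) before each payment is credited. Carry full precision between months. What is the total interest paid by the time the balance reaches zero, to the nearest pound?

£241

Monthly rate r = 18.8%/12 = 1.56667% = 0.0156667.
Payoff takes n = ⌈−ln(1 − rB₀/P)/ln(1+r)⌉ = ⌈46.448⌉ = 47 payments; the last is £7.95.
Total paid = 46·£17.67 + £7.95 = £820.77.
Total interest = total paid − principal = £820.77 − £580.00 = £240.77.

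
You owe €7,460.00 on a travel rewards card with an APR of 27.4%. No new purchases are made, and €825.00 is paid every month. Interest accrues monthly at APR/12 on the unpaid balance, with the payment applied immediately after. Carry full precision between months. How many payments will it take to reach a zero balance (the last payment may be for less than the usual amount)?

Monthly rate r = 27.4%/12 = 2.28333% = 0.0228333.
Recurrence: B ← B·(1+r) − €825.00.
Month 1: interest €170.34; balance after payment €6,805.34.
Month 2: interest €155.39; balance after payment €6,135.73.
Closed form: n = −ln(1 − rB₀/P)/ln(1+r) = −ln(0.79353)/ln(1.02283) ≈ 10.243, so the balance reaches zero during payment 11.

11 months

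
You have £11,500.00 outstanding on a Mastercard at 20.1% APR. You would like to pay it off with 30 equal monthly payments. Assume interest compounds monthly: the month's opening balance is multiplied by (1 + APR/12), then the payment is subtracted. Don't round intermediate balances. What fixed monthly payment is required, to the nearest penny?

Monthly rate r = 20.1%/12 = 1.675% = 0.01675.
Level-payment amortization: P = B₀·r / (1 − (1+r)^(−n)) = 11500.00·0.01675 / (1 − 1.01675^(−30)).
Denominator 1 − (1+r)^(−30) = 0.392460432.
P = 192.625 / 0.392460432 ≈ 490.81.

£490.81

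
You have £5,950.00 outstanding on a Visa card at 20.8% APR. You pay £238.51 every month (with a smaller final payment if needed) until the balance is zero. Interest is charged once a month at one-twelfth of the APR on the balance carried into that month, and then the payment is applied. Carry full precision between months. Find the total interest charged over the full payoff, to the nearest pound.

Monthly rate r = 20.8%/12 = 1.73333% = 0.0173333.
Payoff takes n = ⌈−ln(1 − rB₀/P)/ln(1+r)⌉ = ⌈32.956⌉ = 33 payments; the last is £228.20.
Total paid = 32·£238.51 + £228.20 = £7,860.52.
Total interest = total paid − principal = £7,860.52 − £5,950.00 = £1,910.52.

£1,911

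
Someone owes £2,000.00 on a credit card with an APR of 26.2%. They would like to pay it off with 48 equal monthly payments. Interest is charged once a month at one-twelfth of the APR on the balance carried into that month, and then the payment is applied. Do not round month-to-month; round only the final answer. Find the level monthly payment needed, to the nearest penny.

Monthly rate r = 26.2%/12 = 2.18333% = 0.0218333.
Level-payment amortization: P = B₀·r / (1 − (1+r)^(−n)) = 2000.00·0.0218333 / (1 − 1.02183^(−48)).
Denominator 1 − (1+r)^(−48) = 0.64538521.
P = 43.6667 / 0.64538521 ≈ 67.66.

£67.66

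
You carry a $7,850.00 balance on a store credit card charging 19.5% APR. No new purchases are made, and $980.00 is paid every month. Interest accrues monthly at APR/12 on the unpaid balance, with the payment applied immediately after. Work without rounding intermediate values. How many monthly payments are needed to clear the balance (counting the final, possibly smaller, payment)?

9 months

Monthly rate r = 19.5%/12 = 1.625% = 0.01625.
Recurrence: B ← B·(1+r) − $980.00.
Month 1: interest $127.56; balance after payment $6,997.56.
Month 2: interest $113.71; balance after payment $6,131.27.
Closed form: n = −ln(1 − rB₀/P)/ln(1+r) = −ln(0.86983)/ln(1.01625) ≈ 8.651, so the balance reaches zero during payment 9.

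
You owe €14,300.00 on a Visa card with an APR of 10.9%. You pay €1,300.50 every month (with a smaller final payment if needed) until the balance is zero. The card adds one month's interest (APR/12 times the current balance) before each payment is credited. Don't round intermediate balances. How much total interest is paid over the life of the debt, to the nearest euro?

Monthly rate r = 10.9%/12 = 0.908333% = 0.00908333.
Payoff takes n = ⌈−ln(1 − rB₀/P)/ln(1+r)⌉ = ⌈11.637⌉ = 12 payments; the last is €829.73.
Total paid = 11·€1,300.50 + €829.73 = €15,135.23.
Total interest = total paid − principal = €15,135.23 − €14,300.00 = €835.23.

€835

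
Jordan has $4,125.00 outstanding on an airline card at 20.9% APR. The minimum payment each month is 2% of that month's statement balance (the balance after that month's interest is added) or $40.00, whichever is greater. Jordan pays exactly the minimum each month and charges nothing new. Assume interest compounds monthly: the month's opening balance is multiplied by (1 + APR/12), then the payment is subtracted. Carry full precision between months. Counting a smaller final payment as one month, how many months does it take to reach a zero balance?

Monthly rate r = 20.9%/12 = 1.74167% = 0.0174167.
While 2% of the post-interest balance exceeds $40.00, each month B ← (B·(1+r))·(1 − 0.02), i.e. B shrinks by the factor (1+r)·0.98 = 0.99707.
This holds for months 1–253. Entering month 254 the balance is $1,962.59; 2% of the post-interest balance is now below $40.00, so the flat $40.00 minimum applies from here.
From month 254 a fixed $40.00 at rate r clears $1,962.59 in 112 more payments. Total: 253 + 112 = 365 months.

365 months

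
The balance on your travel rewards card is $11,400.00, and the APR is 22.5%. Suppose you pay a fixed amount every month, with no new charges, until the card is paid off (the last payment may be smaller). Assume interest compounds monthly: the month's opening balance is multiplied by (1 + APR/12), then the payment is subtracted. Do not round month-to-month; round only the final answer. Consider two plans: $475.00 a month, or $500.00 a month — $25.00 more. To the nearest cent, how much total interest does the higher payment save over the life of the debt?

Monthly rate r = 22.5%/12 = 1.875% = 0.01875.
At $475.00/mo: n = ⌈−ln(1 − rB₀/P)/ln(1+r)⌉ = 33 payments (last $87.41); total interest = total paid − $11,400.00 = $3,887.41.
At $500.00/mo: 31 payments (last $12.25); total interest $3,612.25.
Interest saved = $3,887.41 − $3,612.25 = $275.16.

$275.16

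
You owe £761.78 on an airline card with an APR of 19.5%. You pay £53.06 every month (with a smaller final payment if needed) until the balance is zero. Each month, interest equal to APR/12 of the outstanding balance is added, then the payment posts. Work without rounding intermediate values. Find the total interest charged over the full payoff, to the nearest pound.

£113

Monthly rate r = 19.5%/12 = 1.625% = 0.01625.
Payoff takes n = ⌈−ln(1 − rB₀/P)/ln(1+r)⌉ = ⌈16.481⌉ = 17 payments; the last is £25.62.
Total paid = 16·£53.06 + £25.62 = £874.58.
Total interest = total paid − principal = £874.58 − £761.78 = £112.80.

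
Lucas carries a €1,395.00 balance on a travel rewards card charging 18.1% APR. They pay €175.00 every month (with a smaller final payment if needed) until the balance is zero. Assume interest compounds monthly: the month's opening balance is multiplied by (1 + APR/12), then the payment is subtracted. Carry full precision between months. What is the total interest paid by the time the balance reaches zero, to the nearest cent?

Monthly rate r = 18.1%/12 = 1.50833% = 0.0150833.
Payoff takes n = ⌈−ln(1 − rB₀/P)/ln(1+r)⌉ = ⌈8.557⌉ = 9 payments; the last is €97.76.
Total paid = 8·€175.00 + €97.76 = €1,497.76.
Total interest = total paid − principal = €1,497.76 − €1,395.00 = €102.76.

€102.76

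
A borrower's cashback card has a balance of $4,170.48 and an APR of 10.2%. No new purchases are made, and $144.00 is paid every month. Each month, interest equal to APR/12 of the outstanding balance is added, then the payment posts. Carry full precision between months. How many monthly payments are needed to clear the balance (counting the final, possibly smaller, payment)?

Monthly rate r = 10.2%/12 = 0.85% = 0.0085.
Recurrence: B ← B·(1+r) − $144.00.
Month 1: interest $35.45; balance after payment $4,061.93.
Month 2: interest $34.53; balance after payment $3,952.46.
Closed form: n = −ln(1 − rB₀/P)/ln(1+r) = −ln(0.75383)/ln(1.0085) ≈ 33.387, so the balance reaches zero during payment 34.

34 months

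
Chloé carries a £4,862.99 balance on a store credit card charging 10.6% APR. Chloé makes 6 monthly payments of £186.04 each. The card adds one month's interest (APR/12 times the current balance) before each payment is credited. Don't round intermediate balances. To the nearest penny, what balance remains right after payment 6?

Monthly rate r = 10.6%/12 = 0.883333% = 0.00883333.
Each month: B ← B·(1+r) − £186.04.
Month 1: interest £42.96; balance after payment £4,719.91.
Month 2: interest £41.69; balance after payment £4,575.56.
Month 3: interest £40.42; balance after payment £4,429.94.
Month 4: interest £39.13; balance after payment £4,283.03.
Month 5: interest £37.83; balance after payment £4,134.82.
Month 6: interest £36.52; balance after payment £3,985.31.

£3,985.31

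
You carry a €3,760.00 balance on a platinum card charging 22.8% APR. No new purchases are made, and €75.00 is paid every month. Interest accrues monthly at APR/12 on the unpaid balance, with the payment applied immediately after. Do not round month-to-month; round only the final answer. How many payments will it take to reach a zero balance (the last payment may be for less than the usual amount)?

Monthly rate r = 22.8%/12 = 1.9% = 0.019.
Recurrence: B ← B·(1+r) − €75.00.
Month 1: interest €71.44; balance after payment €3,756.44.
Month 2: interest €71.37; balance after payment €3,752.81.
Closed form: n = −ln(1 − rB₀/P)/ln(1+r) = −ln(0.047467)/ln(1.019) ≈ 161.926, so the balance reaches zero during payment 162.

162 payments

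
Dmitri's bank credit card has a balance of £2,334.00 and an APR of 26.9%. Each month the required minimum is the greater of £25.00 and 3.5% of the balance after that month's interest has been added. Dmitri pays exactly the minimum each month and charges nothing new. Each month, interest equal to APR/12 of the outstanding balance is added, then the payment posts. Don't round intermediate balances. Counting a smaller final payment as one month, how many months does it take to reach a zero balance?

135 months

Monthly rate r = 26.9%/12 = 2.24167% = 0.0224167.
While 3.5% of the post-interest balance exceeds £25.00, each month B ← (B·(1+r))·(1 − 0.035), i.e. B shrinks by the factor (1+r)·0.965 = 0.98663.
This holds for months 1–90. Entering month 91 the balance is £695.14; 3.5% of the post-interest balance is now below £25.00, so the flat £25.00 minimum applies from here.
From month 91 a fixed £25.00 at rate r clears £695.14 in 45 more payments. Total: 90 + 45 = 135 months.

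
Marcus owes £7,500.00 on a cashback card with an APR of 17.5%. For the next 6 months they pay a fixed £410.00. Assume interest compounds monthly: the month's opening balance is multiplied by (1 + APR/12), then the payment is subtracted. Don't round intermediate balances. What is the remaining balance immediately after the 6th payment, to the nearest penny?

£5,629.20

Monthly rate r = 17.5%/12 = 1.45833% = 0.0145833.
Each month: B ← B·(1+r) − £410.00.
Month 1: interest £109.38; balance after payment £7,199.38.
Month 2: interest £104.99; balance after payment £6,894.37.
Month 3: interest £100.54; balance after payment £6,584.91.
Month 4: interest £96.03; balance after payment £6,270.94.
Month 5: interest £91.45; balance after payment £5,952.39.
Month 6: interest £86.81; balance after payment £5,629.20.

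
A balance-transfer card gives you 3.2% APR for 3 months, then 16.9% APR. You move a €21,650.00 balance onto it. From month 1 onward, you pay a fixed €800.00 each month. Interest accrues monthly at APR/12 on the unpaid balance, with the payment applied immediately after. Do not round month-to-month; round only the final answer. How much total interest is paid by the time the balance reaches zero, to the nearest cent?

Promo months 1–3 at r₀ = 3.2%/12 = 0.00266667; months 4+ at r₁ = 16.9%/12 = 0.0140833.
After month 3: iterate B ← B·(1+r₀) − €800.00 for 3 months → €19,417.26.
Then at r₁ with €800.00/mo: n₂ = −ln(1 − r₁·B/P)/ln(1+r₁) ≈ 29.91 → 30 more payments.
Total paid = 32·€800.00 + €727.89 = €26,327.89; interest = €26,327.89 − €21,650.00 = €4,677.89.

€4,677.89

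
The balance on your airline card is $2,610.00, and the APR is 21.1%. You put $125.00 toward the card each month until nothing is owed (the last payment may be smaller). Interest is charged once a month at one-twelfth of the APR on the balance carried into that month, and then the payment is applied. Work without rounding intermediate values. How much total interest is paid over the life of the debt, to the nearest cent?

$671.13

Monthly rate r = 21.1%/12 = 1.75833% = 0.0175833.
Payoff takes n = ⌈−ln(1 − rB₀/P)/ln(1+r)⌉ = ⌈26.247⌉ = 27 payments; the last is $31.13.
Total paid = 26·$125.00 + $31.13 = $3,281.13.
Total interest = total paid − principal = $3,281.13 − $2,610.00 = $671.13.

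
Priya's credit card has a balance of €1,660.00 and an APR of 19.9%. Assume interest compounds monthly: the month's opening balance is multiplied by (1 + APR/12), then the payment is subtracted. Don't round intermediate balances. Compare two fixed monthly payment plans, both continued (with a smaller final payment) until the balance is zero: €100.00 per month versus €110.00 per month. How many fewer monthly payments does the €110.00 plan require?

2 fewer payments

Monthly rate r = 19.9%/12 = 1.65833% = 0.0165833.
At €100.00/mo: n = ⌈−ln(1 − rB₀/P)/ln(1+r)⌉ = 20 payments (last €57.81); total interest = total paid − €1,660.00 = €297.81.
At €110.00/mo: 18 payments (last €56.55); total interest €266.55.
Payments saved = 20 − 18 = 2.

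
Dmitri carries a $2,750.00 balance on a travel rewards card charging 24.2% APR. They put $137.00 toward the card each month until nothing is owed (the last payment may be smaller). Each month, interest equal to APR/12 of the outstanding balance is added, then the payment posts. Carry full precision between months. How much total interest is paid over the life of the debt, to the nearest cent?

Monthly rate r = 24.2%/12 = 2.01667% = 0.0201667.
Payoff takes n = ⌈−ln(1 − rB₀/P)/ln(1+r)⌉ = ⌈25.988⌉ = 26 payments; the last is $135.30.
Total paid = 25·$137.00 + $135.30 = $3,560.30.
Total interest = total paid − principal = $3,560.30 − $2,750.00 = $810.30.

$810.30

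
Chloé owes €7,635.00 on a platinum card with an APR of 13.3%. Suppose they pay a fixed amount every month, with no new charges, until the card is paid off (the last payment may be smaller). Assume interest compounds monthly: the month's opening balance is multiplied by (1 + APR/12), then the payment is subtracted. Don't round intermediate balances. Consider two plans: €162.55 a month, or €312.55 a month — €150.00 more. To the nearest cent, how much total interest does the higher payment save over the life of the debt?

Monthly rate r = 13.3%/12 = 1.10833% = 0.0110833.
At €162.55/mo: n = ⌈−ln(1 − rB₀/P)/ln(1+r)⌉ = 67 payments (last €113.96); total interest = total paid − €7,635.00 = €3,207.26.
At €312.55/mo: 29 payments (last €201.87); total interest €1,318.27.
Interest saved = €3,207.26 − €1,318.27 = €1,888.99.

€1,888.99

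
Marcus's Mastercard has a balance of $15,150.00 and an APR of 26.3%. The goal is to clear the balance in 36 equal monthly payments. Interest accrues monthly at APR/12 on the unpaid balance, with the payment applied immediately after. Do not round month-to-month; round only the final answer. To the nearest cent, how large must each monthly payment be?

$612.83

Monthly rate r = 26.3%/12 = 2.19167% = 0.0219167.
Level-payment amortization: P = B₀·r / (1 − (1+r)^(−n)) = 15150.00·0.0219167 / (1 − 1.02192^(−36)).
Denominator 1 − (1+r)^(−36) = 0.541813129.
P = 332.038 / 0.541813129 ≈ 612.83.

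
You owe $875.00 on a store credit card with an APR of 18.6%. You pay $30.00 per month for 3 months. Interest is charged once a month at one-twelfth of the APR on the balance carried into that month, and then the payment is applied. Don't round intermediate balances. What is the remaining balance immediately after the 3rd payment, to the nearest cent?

$824.92

Monthly rate r = 18.6%/12 = 1.55% = 0.0155.
Each month: B ← B·(1+r) − $30.00.
Month 1: interest $13.56; balance after payment $858.56.
Month 2: interest $13.31; balance after payment $841.87.
Month 3: interest $13.05; balance after payment $824.92.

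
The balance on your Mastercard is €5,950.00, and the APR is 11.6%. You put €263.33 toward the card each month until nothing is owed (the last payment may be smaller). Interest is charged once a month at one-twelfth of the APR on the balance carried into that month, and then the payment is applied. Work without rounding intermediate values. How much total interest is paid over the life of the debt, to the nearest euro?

Monthly rate r = 11.6%/12 = 0.966667% = 0.00966667.
Payoff takes n = ⌈−ln(1 − rB₀/P)/ln(1+r)⌉ = ⌈25.617⌉ = 26 payments; the last is €162.68.
Total paid = 25·€263.33 + €162.68 = €6,745.93.
Total interest = total paid − principal = €6,745.93 − €5,950.00 = €795.93.

€796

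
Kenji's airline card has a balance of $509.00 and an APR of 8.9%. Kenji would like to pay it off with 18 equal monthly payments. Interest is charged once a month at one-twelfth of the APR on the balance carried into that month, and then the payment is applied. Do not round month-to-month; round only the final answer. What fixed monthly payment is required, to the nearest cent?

Monthly rate r = 8.9%/12 = 0.741667% = 0.00741667.
Level-payment amortization: P = B₀·r / (1 − (1+r)^(−n)) = 509.00·0.00741667 / (1 − 1.00742^(−18)).
Denominator 1 − (1+r)^(−18) = 0.124541362.
P = 3.77508 / 0.124541362 ≈ 30.31.

$30.31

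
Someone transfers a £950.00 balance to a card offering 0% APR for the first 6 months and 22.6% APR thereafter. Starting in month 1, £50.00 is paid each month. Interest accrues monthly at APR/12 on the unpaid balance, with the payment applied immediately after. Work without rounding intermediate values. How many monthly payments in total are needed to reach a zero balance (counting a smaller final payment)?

Promo months 1–6 at r₀ = 0%/12 = 0; months 7+ at r₁ = 22.6%/12 = 0.0188333.
After month 6 (no interest yet): B = £950.00 − 6·£50.00 = £650.00.
Then at r₁ with £50.00/mo: n₂ = −ln(1 − r₁·B/P)/ln(1+r₁) ≈ 15.05 → 16 more payments.

22 months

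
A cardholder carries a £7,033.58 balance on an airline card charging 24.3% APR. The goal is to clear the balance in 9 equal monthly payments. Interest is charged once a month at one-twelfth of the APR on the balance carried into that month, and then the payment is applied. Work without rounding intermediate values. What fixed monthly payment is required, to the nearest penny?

£862.75

Monthly rate r = 24.3%/12 = 2.025% = 0.02025.
Level-payment amortization: P = B₀·r / (1 − (1+r)^(−n)) = 7033.58·0.02025 / (1 − 1.02025^(−9)).
Denominator 1 − (1+r)^(−9) = 0.165088258.
P = 142.43 / 0.165088258 ≈ 862.75.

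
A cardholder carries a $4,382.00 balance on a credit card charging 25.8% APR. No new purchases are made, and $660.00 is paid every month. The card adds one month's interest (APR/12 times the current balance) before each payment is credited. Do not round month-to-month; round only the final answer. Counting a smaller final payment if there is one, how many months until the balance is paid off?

8 payments

Monthly rate r = 25.8%/12 = 2.15% = 0.0215.
Recurrence: B ← B·(1+r) − $660.00.
Month 1: interest $94.21; balance after payment $3,816.21.
Month 2: interest $82.05; balance after payment $3,238.26.
Closed form: n = −ln(1 − rB₀/P)/ln(1+r) = −ln(0.85725)/ln(1.0215) ≈ 7.241, so the balance reaches zero during payment 8.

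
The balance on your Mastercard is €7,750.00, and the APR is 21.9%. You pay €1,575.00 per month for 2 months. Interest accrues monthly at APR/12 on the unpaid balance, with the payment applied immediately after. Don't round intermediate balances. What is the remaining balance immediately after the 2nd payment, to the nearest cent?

Monthly rate r = 21.9%/12 = 1.825% = 0.01825.
Each month: B ← B·(1+r) − €1,575.00.
Month 1: interest €141.44; balance after payment €6,316.44.
Month 2: interest €115.27; balance after payment €4,856.71.

€4,856.71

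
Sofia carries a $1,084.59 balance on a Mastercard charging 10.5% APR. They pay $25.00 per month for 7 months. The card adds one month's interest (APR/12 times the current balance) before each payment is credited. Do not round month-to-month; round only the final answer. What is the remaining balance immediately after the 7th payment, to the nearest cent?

Monthly rate r = 10.5%/12 = 0.875% = 0.00875.
Each month: B ← B·(1+r) − $25.00.
Month 1: interest $9.49; balance after payment $1,069.08.
Month 2: interest $9.35; balance after payment $1,053.43.
Month 3: interest $9.22; balance after payment $1,037.65.
Month 4: interest $9.08; balance after payment $1,021.73.
Month 5: interest $8.94; balance after payment $1,005.67.
Month 6: interest $8.80; balance after payment $989.47.
Month 7: interest $8.66; balance after payment $973.13.

$973.13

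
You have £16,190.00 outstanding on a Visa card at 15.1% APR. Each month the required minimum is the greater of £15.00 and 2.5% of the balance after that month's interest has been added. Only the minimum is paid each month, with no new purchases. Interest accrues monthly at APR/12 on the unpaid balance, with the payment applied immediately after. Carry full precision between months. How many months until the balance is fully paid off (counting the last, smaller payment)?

Monthly rate r = 15.1%/12 = 1.25833% = 0.0125833.
While 2.5% of the post-interest balance exceeds £15.00, each month B ← (B·(1+r))·(1 − 0.025), i.e. B shrinks by the factor (1+r)·0.975 = 0.98727.
This holds for months 1–259. Entering month 260 the balance is £586.16; 2.5% of the post-interest balance is now below £15.00, so the flat £15.00 minimum applies from here.
From month 260 a fixed £15.00 at rate r clears £586.16 in 55 more payments. Total: 259 + 55 = 314 months.

314 months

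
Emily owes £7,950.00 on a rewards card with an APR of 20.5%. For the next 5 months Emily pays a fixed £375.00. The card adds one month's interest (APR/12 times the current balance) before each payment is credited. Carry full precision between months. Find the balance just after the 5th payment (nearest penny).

£6,712.50

Monthly rate r = 20.5%/12 = 1.70833% = 0.0170833.
Each month: B ← B·(1+r) − £375.00.
Month 1: interest £135.81; balance after payment £7,710.81.
Month 2: interest £131.73; balance after payment £7,467.54.
Month 3: interest £127.57; balance after payment £7,220.11.
Month 4: interest £123.34; balance after payment £6,968.45.
Month 5: interest £119.04; balance after payment £6,712.50.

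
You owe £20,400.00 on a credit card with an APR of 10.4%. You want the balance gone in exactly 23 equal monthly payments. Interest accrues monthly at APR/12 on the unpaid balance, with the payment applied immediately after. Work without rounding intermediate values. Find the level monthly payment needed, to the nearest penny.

Monthly rate r = 10.4%/12 = 0.866667% = 0.00866667.
Level-payment amortization: P = B₀·r / (1 − (1+r)^(−n)) = 20400.00·0.00866667 / (1 − 1.00867^(−23)).
Denominator 1 − (1+r)^(−23) = 0.180019332.
P = 176.8 / 0.180019332 ≈ 982.12.

£982.12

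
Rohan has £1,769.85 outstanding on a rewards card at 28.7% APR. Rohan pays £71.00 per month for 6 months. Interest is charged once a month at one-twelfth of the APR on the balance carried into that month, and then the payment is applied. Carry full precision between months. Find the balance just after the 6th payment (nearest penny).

£1,587.20

Monthly rate r = 28.7%/12 = 2.39167% = 0.0239167.
Each month: B ← B·(1+r) − £71.00.
Month 1: interest £42.33; balance after payment £1,741.18.
Month 2: interest £41.64; balance after payment £1,711.82.
Month 3: interest £40.94; balance after payment £1,681.76.
Month 4: interest £40.22; balance after payment £1,650.99.
Month 5: interest £39.49; balance after payment £1,619.47.
Month 6: interest £38.73; balance after payment £1,587.20.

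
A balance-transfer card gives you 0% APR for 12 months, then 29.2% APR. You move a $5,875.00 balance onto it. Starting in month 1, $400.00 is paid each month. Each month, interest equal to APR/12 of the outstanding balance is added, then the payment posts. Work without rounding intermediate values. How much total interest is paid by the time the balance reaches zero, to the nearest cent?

Promo months 1–12 at r₀ = 0%/12 = 0; months 13+ at r₁ = 29.2%/12 = 0.0243333.
After month 12 (no interest yet): B = $5,875.00 − 12·$400.00 = $1,075.00.
Then at r₁ with $400.00/mo: n₂ = −ln(1 − r₁·B/P)/ln(1+r₁) ≈ 2.81 → 3 more payments.
Total paid = 14·$400.00 + $325.96 = $5,925.96; interest = $5,925.96 − $5,875.00 = $50.96.

$50.96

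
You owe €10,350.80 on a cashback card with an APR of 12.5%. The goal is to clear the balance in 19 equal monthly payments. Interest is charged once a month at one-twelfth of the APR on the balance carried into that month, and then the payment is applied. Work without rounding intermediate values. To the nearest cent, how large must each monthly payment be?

€603.29

Monthly rate r = 12.5%/12 = 1.04167% = 0.0104167.
Level-payment amortization: P = B₀·r / (1 − (1+r)^(−n)) = 10350.80·0.0104167 / (1 − 1.01042^(−19)).
Denominator 1 − (1+r)^(−19) = 0.178721457.
P = 107.821 / 0.178721457 ≈ 603.29.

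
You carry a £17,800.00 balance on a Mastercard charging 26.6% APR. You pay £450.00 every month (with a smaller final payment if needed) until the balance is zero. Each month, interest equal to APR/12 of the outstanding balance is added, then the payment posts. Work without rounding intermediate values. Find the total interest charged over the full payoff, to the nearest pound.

£25,182

Monthly rate r = 26.6%/12 = 2.21667% = 0.0221667.
Payoff takes n = ⌈−ln(1 − rB₀/P)/ln(1+r)⌉ = ⌈95.512⌉ = 96 payments; the last is £231.80.
Total paid = 95·£450.00 + £231.80 = £42,981.80.
Total interest = total paid − principal = £42,981.80 − £17,800.00 = £25,181.80.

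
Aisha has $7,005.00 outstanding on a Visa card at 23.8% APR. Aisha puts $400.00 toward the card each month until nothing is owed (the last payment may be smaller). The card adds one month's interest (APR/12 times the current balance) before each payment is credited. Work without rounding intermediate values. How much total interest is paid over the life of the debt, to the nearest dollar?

Monthly rate r = 23.8%/12 = 1.98333% = 0.0198333.
Payoff takes n = ⌈−ln(1 − rB₀/P)/ln(1+r)⌉ = ⌈21.726⌉ = 22 payments; the last is $291.26.
Total paid = 21·$400.00 + $291.26 = $8,691.26.
Total interest = total paid − principal = $8,691.26 − $7,005.00 = $1,686.26.

$1,686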